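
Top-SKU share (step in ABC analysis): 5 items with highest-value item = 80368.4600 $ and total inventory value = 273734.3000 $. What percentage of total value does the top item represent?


Top item = 80368.4600
Total = 273734.3000
Percentage = 80368.4600 / 273734.3000 * 100 = 29.3600

29.3600%


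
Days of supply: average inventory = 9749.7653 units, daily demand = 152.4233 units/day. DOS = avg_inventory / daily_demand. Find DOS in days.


DOS = 9749.7653 / 152.4233 = 63.9651

63.9651 days


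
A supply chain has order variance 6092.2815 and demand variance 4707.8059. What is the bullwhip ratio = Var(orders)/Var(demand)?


BW = 6092.2815 / 4707.8059 = 1.2941

1.2941


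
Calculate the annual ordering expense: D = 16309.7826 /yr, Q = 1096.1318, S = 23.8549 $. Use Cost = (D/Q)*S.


Number of orders = D/Q = 14.8794
Cost = 14.8794 * 23.8549 = 354.9466

354.9466 $/yr


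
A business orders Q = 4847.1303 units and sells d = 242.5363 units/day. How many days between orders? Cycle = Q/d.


Cycle = 4847.1303 / 242.5363 = 19.9852

19.9852 days


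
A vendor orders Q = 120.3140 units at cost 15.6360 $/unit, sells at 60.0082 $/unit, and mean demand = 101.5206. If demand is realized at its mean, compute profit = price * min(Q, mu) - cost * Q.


Sales at mu = min(120.3140, 101.5206) = 101.5206
Revenue = 60.0082 * 101.5206 = 6092.0685
Total cost = 15.6360 * 120.3140 = 1881.2297
Profit = 6092.0685 - 1881.2297 = 4210.8388

4210.8388 $


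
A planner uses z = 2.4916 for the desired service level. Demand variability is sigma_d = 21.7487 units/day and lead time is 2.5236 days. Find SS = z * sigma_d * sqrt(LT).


sqrt(LT) = sqrt(2.5236) = 1.5886
SS = 2.4916 * 21.7487 * 1.5886 = 86.0839

86.0839 units


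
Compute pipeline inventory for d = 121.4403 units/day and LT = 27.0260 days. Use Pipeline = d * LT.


Pipeline = 121.4403 * 27.0260 = 3282.0455

3282.0455 units


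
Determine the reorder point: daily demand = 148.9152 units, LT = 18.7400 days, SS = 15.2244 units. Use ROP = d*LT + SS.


d*LT = 148.9152 * 18.7400 = 2790.6708
ROP = 2790.6708 + 15.2244 = 2805.8952

2805.8952 units


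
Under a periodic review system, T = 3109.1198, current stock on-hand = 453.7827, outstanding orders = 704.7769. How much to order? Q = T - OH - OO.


Inventory position = OH + OO = 453.7827 + 704.7769 = 1158.5596
Q = 3109.1198 - 1158.5596 = 1950.5602

1950.5602 units


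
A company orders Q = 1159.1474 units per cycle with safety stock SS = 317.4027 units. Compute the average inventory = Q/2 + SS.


Q/2 = 579.5737
Avg = 579.5737 + 317.4027 = 896.9764

896.9764 units


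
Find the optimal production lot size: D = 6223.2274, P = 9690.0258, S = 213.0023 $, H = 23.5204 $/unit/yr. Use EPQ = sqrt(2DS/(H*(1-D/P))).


1 - D/P = 1 - 0.6422 = 0.3578
H*(1-D/P) = 8.4149
2DS = 2651123.4992
EPQ = sqrt(315051.5364) = 561.2945

561.2945 units


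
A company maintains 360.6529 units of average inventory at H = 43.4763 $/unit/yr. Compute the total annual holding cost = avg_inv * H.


Cost = 360.6529 * 43.4763 = 15679.8537

15679.8537 $/yr


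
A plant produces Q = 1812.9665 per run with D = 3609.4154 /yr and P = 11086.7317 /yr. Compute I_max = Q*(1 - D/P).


D/P = 0.3256
1 - D/P = 0.6744
I_max = 1812.9665 * 0.6744 = 1222.7340

1222.7340 units


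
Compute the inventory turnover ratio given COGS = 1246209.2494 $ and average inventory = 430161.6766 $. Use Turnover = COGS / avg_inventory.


Turnover = 1246209.2494 / 430161.6766 = 2.8971

2.8971


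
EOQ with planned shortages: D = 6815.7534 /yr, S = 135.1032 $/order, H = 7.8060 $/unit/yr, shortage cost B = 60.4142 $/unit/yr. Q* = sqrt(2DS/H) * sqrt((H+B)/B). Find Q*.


sqrt(2DS/H) = 485.7250
sqrt((H+B)/B) = 1.0626
Q* = 485.7250 * 1.0626 = 516.1518

516.1518 units


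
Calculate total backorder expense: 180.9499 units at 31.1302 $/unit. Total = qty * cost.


Total = 180.9499 * 31.1302 = 5633.0066

5633.0066 $


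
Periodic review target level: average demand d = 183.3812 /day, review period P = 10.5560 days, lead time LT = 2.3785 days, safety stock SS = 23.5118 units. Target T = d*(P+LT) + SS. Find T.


P + LT = 12.9345
d*(P+LT) = 183.3812 * 12.9345 = 2371.9441
T = 2371.9441 + 23.5118 = 2395.4559

2395.4559 units


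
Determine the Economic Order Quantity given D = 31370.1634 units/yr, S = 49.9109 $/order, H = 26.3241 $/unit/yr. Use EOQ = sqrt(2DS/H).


2*D*S = 2 * 31370.1634 * 49.9109 = 3131426.1769
2*D*S/H = 118956.6282
EOQ = sqrt(118956.6282) = 344.9009

344.9009 units


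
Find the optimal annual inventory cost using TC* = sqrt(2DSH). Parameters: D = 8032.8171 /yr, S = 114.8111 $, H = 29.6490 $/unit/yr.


2*D*S*H = 54687969.9307
TC* = sqrt(54687969.9307) = 7395.1315

7395.1315 $/yr


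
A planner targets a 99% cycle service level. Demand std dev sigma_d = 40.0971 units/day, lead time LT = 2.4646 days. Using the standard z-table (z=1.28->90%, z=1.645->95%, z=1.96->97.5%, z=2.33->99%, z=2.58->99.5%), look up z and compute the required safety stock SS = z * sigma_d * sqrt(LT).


From the table, SL = 99% corresponds to z = 2.33
sqrt(LT) = sqrt(2.4646) = 1.5699
SS = 2.33 * 40.0971 * 1.5699 = 146.6703

146.6703 units


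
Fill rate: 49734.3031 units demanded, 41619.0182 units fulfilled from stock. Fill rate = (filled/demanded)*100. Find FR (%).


FR = 41619.0182 / 49734.3031 * 100 = 83.6827

83.6827%


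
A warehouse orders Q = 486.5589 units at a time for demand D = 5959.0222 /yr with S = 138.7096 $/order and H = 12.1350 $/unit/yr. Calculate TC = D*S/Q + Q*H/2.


Ordering cost = D*S/Q = 1698.8151
Holding cost = Q*H/2 = 2952.1961
TC = 1698.8151 + 2952.1961 = 4651.0112

4651.0112 $/yr


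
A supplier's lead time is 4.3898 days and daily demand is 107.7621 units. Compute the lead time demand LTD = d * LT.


LTD = 107.7621 * 4.3898 = 473.0541

473.0541 units


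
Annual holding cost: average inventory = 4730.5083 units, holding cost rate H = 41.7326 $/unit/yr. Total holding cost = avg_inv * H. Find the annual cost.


Cost = 4730.5083 * 41.7326 = 197416.4107

197416.4107 $/yr


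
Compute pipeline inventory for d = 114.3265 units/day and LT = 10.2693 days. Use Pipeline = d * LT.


Pipeline = 114.3265 * 10.2693 = 1174.0531

1174.0531 units


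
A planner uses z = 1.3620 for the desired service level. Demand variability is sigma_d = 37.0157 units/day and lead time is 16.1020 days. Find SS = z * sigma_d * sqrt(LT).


sqrt(LT) = sqrt(16.1020) = 4.0127
SS = 1.3620 * 37.0157 * 4.0127 = 202.3033

202.3033 units


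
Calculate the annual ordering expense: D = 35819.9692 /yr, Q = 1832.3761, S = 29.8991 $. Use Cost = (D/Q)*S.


Number of orders = D/Q = 19.5484
Cost = 19.5484 * 29.8991 = 584.4787

584.4787 $/yr


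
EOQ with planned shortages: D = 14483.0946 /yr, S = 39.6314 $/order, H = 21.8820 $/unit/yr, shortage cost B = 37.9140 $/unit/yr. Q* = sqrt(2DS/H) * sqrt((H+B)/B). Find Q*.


sqrt(2DS/H) = 229.0456
sqrt((H+B)/B) = 1.2558
Q* = 229.0456 * 1.2558 = 287.6459

287.6459 units


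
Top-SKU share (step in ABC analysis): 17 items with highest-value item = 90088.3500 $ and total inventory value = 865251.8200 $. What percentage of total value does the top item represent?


Top item = 90088.3500
Total = 865251.8200
Percentage = 90088.3500 / 865251.8200 * 100 = 10.4118

10.4118%


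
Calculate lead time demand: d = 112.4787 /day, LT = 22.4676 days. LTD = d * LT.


LTD = 112.4787 * 22.4676 = 2527.1264

2527.1264 units


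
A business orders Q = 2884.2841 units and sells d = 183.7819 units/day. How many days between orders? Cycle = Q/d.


Cycle = 2884.2841 / 183.7819 = 15.6941

15.6941 days


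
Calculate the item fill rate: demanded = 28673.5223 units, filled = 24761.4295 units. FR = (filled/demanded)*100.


FR = 24761.4295 / 28673.5223 * 100 = 86.3564

86.3564%


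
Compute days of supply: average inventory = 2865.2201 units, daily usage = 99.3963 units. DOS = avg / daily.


DOS = 2865.2201 / 99.3963 = 28.8262

28.8262 days


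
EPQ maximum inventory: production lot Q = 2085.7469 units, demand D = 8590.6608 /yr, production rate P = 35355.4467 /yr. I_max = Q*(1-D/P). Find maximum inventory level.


D/P = 0.2430
1 - D/P = 0.7570
I_max = 2085.7469 * 0.7570 = 1578.9525

1578.9525 units


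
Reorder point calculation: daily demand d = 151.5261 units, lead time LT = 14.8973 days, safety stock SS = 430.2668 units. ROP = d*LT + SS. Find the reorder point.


d*LT = 151.5261 * 14.8973 = 2257.3298
ROP = 2257.3298 + 430.2668 = 2687.5966

2687.5966 units


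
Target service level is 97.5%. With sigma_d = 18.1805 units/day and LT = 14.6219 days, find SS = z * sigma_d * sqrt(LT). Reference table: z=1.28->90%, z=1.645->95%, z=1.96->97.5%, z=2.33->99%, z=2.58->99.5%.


From the table, SL = 97.5% corresponds to z = 1.96
sqrt(LT) = sqrt(14.6219) = 3.8239
SS = 1.96 * 18.1805 * 3.8239 = 136.2586

136.2586 units


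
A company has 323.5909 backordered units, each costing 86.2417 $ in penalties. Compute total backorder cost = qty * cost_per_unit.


Total = 323.5909 * 86.2417 = 27907.0293

27907.0293 $


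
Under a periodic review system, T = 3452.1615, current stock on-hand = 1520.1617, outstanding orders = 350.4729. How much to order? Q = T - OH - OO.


Inventory position = OH + OO = 1520.1617 + 350.4729 = 1870.6346
Q = 3452.1615 - 1870.6346 = 1581.5269

1581.5269 units


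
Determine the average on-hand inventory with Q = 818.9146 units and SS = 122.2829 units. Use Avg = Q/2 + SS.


Q/2 = 409.4573
Avg = 409.4573 + 122.2829 = 531.7402

531.7402 units


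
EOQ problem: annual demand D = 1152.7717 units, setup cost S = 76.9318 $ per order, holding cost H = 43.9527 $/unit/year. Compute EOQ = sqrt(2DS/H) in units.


2*D*S = 2 * 1152.7717 * 76.9318 = 177369.6037
2*D*S/H = 4035.4655
EOQ = sqrt(4035.4655) = 63.5253

63.5253 units


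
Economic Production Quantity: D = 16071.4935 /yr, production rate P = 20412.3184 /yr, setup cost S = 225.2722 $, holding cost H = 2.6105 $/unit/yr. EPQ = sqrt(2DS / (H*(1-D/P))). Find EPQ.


1 - D/P = 1 - 0.7873 = 0.2127
H*(1-D/P) = 0.5551
2DS = 7240921.3961
EPQ = sqrt(13043381.6472) = 3611.5622

3611.5622 units


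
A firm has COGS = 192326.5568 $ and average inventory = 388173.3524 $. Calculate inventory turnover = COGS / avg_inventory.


Turnover = 192326.5568 / 388173.3524 = 0.4955

0.4955


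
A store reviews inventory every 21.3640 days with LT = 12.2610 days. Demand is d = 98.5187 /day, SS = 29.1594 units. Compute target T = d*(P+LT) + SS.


P + LT = 33.6250
d*(P+LT) = 98.5187 * 33.6250 = 3312.6913
T = 3312.6913 + 29.1594 = 3341.8507

3341.8507 units


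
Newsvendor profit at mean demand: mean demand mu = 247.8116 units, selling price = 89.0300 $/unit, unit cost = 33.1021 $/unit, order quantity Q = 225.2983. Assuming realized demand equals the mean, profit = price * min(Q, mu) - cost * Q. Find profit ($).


Sales at mu = min(225.2983, 247.8116) = 225.2983
Revenue = 89.0300 * 225.2983 = 20058.3076
Total cost = 33.1021 * 225.2983 = 7457.8469
Profit = 20058.3076 - 7457.8469 = 12600.4608

12600.4608 $


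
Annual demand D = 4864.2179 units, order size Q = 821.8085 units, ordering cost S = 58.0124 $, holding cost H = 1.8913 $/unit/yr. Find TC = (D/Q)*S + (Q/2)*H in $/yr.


Ordering cost = D*S/Q = 343.3707
Holding cost = Q*H/2 = 777.1432
TC = 343.3707 + 777.1432 = 1120.5139

1120.5139 $/yr


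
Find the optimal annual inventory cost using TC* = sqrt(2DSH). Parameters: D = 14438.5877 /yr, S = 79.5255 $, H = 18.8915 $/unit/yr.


2*D*S*H = 43383797.2415
TC* = sqrt(43383797.2415) = 6586.6378

6586.6378 $/yr


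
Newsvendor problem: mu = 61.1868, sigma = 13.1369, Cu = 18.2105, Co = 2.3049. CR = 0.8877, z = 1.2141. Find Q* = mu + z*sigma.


CR = Cu/(Cu+Co) = 18.2105/(18.2105+2.3049) = 0.8877
z = 1.2141
Q* = 61.1868 + 1.2141 * 13.1369 = 77.1363

77.1363 units


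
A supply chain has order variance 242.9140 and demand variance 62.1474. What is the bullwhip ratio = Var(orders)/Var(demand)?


BW = 242.9140 / 62.1474 = 3.9087

3.9087


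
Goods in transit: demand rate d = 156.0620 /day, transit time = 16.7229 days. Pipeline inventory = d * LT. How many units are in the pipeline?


Pipeline = 156.0620 * 16.7229 = 2609.8092

2609.8092 units


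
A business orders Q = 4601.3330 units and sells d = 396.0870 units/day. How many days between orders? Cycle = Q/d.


Cycle = 4601.3330 / 396.0870 = 11.6170

11.6170 days


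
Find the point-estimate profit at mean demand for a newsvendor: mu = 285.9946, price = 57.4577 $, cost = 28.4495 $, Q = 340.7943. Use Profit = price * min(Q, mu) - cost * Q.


Sales at mu = min(340.7943, 285.9946) = 285.9946
Revenue = 57.4577 * 285.9946 = 16432.5919
Total cost = 28.4495 * 340.7943 = 9695.4274
Profit = 16432.5919 - 9695.4274 = 6737.1645

6737.1645 $


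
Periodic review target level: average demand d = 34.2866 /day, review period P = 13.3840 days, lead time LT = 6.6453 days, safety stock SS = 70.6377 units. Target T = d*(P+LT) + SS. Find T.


P + LT = 20.0293
d*(P+LT) = 34.2866 * 20.0293 = 686.7366
T = 686.7366 + 70.6377 = 757.3743

757.3743 units


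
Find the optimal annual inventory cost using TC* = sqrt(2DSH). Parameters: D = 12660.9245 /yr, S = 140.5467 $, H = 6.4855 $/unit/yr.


2*D*S*H = 23081260.9629
TC* = sqrt(23081260.9629) = 4804.2961

4804.2961 $/yr


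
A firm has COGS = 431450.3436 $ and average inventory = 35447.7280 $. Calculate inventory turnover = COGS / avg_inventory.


Turnover = 431450.3436 / 35447.7280 = 12.1715

12.1715


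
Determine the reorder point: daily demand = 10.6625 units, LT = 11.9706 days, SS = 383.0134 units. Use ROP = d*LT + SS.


d*LT = 10.6625 * 11.9706 = 127.6365
ROP = 127.6365 + 383.0134 = 510.6499

510.6499 units


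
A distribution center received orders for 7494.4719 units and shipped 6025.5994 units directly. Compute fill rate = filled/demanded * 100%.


FR = 6025.5994 / 7494.4719 * 100 = 80.4006

80.4006%


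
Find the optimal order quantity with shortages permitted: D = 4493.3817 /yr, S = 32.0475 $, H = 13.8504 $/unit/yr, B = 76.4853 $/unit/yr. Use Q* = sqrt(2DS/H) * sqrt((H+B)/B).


sqrt(2DS/H) = 144.2008
sqrt((H+B)/B) = 1.0868
Q* = 144.2008 * 1.0868 = 156.7142

156.7142 units


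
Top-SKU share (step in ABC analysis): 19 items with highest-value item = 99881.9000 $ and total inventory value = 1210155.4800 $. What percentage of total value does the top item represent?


Top item = 99881.9000
Total = 1210155.4800
Percentage = 99881.9000 / 1210155.4800 * 100 = 8.2536

8.2536%


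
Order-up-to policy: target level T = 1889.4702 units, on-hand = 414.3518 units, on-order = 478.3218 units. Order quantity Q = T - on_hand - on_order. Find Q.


Inventory position = OH + OO = 414.3518 + 478.3218 = 892.6736
Q = 1889.4702 - 892.6736 = 996.7966

996.7966 units


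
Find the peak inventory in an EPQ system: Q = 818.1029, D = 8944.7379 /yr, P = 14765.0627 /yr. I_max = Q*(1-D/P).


D/P = 0.6058
1 - D/P = 0.3942
I_max = 818.1029 * 0.3942 = 322.4927

322.4927 units


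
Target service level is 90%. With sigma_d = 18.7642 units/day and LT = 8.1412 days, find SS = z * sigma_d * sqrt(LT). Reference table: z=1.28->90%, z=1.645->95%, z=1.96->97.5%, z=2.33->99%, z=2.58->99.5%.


From the table, SL = 90% corresponds to z = 1.28
sqrt(LT) = sqrt(8.1412) = 2.8533
SS = 1.28 * 18.7642 * 2.8533 = 68.5306

68.5306 units


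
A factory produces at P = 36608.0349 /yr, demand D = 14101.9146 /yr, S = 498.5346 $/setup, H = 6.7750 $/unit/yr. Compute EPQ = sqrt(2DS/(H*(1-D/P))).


1 - D/P = 1 - 0.3852 = 0.6148
H*(1-D/P) = 4.1652
2DS = 14060584.7087
EPQ = sqrt(3375746.7833) = 1837.3205

1837.3205 units


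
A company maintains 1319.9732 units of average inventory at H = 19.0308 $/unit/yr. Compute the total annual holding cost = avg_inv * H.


Cost = 1319.9732 * 19.0308 = 25120.1460

25120.1460 $/yr


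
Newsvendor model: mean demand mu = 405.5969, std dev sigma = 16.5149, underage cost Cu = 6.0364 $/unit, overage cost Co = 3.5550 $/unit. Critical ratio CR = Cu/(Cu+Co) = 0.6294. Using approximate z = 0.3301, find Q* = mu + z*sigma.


CR = Cu/(Cu+Co) = 6.0364/(6.0364+3.5550) = 0.6294
z = 0.3301
Q* = 405.5969 + 0.3301 * 16.5149 = 411.0485

411.0485 units


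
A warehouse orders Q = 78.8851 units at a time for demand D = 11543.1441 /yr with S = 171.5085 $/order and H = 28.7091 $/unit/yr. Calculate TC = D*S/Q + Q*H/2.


Ordering cost = D*S/Q = 25096.5940
Holding cost = Q*H/2 = 1132.3601
TC = 25096.5940 + 1132.3601 = 26228.9541

26228.9541 $/yr


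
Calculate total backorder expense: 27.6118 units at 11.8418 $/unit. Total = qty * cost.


Total = 27.6118 * 11.8418 = 326.9734

326.9734 $


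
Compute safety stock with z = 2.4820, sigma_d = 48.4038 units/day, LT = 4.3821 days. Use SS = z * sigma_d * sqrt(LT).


sqrt(LT) = sqrt(4.3821) = 2.0933
SS = 2.4820 * 48.4038 * 2.0933 = 251.4910

251.4910 units


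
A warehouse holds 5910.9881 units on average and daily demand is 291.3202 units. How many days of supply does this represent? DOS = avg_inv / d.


DOS = 5910.9881 / 291.3202 = 20.2903

20.2903 days


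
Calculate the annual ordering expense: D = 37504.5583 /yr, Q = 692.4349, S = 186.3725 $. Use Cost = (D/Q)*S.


Number of orders = D/Q = 54.1633
Cost = 54.1633 * 186.3725 = 10094.5494

10094.5494 $/yr


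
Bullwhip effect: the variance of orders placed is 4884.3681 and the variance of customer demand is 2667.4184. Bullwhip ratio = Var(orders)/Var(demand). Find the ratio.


BW = 4884.3681 / 2667.4184 = 1.8311

1.8311


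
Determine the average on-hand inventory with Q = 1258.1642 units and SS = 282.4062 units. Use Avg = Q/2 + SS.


Q/2 = 629.0821
Avg = 629.0821 + 282.4062 = 911.4883

911.4883 units


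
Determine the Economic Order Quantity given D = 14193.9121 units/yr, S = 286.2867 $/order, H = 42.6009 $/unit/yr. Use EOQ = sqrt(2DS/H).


2*D*S = 2 * 14193.9121 * 286.2867 = 8127056.5104
2*D*S/H = 190771.9440
EOQ = sqrt(190771.9440) = 436.7745

436.7745 units


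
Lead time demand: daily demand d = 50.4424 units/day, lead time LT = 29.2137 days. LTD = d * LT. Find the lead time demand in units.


LTD = 50.4424 * 29.2137 = 1473.6091

1473.6091 units


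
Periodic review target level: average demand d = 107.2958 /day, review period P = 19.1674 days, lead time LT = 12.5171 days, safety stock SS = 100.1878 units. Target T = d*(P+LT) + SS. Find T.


P + LT = 31.6845
d*(P+LT) = 107.2958 * 31.6845 = 3399.6138
T = 3399.6138 + 100.1878 = 3499.8016

3499.8016 units


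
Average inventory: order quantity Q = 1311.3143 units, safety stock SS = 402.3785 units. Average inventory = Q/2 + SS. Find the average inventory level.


Q/2 = 655.6572
Avg = 655.6572 + 402.3785 = 1058.0357

1058.0357 units


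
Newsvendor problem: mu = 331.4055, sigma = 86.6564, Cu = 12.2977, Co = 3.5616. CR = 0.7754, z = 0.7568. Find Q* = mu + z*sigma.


CR = Cu/(Cu+Co) = 12.2977/(12.2977+3.5616) = 0.7754
z = 0.7568
Q* = 331.4055 + 0.7568 * 86.6564 = 396.9871

396.9871 units


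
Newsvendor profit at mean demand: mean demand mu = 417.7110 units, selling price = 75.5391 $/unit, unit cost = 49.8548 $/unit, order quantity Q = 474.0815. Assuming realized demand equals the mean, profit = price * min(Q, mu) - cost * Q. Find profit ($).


Sales at mu = min(474.0815, 417.7110) = 417.7110
Revenue = 75.5391 * 417.7110 = 31553.5130
Total cost = 49.8548 * 474.0815 = 23635.2384
Profit = 31553.5130 - 23635.2384 = 7918.2746

7918.2746 $


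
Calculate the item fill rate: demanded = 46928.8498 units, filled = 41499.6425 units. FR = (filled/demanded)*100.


FR = 41499.6425 / 46928.8498 * 100 = 88.4310

88.4310%


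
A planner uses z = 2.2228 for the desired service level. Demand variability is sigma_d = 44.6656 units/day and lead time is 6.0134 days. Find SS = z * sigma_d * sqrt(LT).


sqrt(LT) = sqrt(6.0134) = 2.4522
SS = 2.2228 * 44.6656 * 2.4522 = 243.4634

243.4634 units


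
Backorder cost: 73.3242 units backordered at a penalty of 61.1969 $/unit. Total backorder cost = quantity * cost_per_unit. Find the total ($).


Total = 73.3242 * 61.1969 = 4487.2137

4487.2137 $


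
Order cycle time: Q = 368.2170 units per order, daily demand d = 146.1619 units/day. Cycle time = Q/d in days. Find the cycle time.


Cycle = 368.2170 / 146.1619 = 2.5192

2.5192 days


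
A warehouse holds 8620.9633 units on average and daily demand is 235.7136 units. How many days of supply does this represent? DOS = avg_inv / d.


DOS = 8620.9633 / 235.7136 = 36.5739

36.5739 days


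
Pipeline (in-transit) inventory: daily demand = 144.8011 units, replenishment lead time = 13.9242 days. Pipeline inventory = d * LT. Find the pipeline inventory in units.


Pipeline = 144.8011 * 13.9242 = 2016.2395

2016.2395 units


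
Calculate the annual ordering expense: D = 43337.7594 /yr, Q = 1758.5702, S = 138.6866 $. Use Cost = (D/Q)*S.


Number of orders = D/Q = 24.6437
Cost = 24.6437 * 138.6866 = 3417.7575

3417.7575 $/yr


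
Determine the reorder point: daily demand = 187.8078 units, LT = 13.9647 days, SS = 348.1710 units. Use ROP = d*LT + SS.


d*LT = 187.8078 * 13.9647 = 2622.6796
ROP = 2622.6796 + 348.1710 = 2970.8506

2970.8506 units


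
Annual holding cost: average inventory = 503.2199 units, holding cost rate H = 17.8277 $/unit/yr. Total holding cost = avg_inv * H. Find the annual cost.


Cost = 503.2199 * 17.8277 = 8971.2534

8971.2534 $/yr


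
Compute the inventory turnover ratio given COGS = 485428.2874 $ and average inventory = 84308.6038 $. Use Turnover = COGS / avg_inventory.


Turnover = 485428.2874 / 84308.6038 = 5.7578

5.7578


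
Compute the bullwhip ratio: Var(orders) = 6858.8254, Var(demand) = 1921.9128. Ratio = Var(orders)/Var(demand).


BW = 6858.8254 / 1921.9128 = 3.5687

3.5687


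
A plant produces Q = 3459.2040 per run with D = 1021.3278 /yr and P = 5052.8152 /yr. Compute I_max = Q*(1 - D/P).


D/P = 0.2021
1 - D/P = 0.7979
I_max = 3459.2040 * 0.7979 = 2759.9935

2759.9935 units


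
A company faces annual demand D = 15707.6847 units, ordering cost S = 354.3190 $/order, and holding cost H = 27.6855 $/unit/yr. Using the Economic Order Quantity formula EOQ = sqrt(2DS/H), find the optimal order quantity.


2*D*S = 2 * 15707.6847 * 354.3190 = 11131062.2704
2*D*S/H = 402053.8647
EOQ = sqrt(402053.8647) = 634.0772

634.0772 units


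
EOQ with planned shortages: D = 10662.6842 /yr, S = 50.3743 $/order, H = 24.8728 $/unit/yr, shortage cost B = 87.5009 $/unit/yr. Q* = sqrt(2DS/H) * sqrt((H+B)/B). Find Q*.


sqrt(2DS/H) = 207.8215
sqrt((H+B)/B) = 1.1333
Q* = 207.8215 * 1.1333 = 235.5139

235.5139 units


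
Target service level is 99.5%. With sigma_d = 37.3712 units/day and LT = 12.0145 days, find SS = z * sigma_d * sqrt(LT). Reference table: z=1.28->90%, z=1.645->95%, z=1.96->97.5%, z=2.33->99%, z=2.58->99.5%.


From the table, SL = 99.5% corresponds to z = 2.58
sqrt(LT) = sqrt(12.0145) = 3.4662
SS = 2.58 * 37.3712 * 3.4662 = 334.2024

334.2024 units


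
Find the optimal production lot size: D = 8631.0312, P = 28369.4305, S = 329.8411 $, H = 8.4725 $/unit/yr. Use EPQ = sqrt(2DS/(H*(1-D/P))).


1 - D/P = 1 - 0.3042 = 0.6958
H*(1-D/P) = 5.8949
2DS = 5693737.6503
EPQ = sqrt(965883.0886) = 982.7935

982.7935 units


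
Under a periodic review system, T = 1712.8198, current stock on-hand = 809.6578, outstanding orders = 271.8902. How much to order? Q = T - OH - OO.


Inventory position = OH + OO = 809.6578 + 271.8902 = 1081.5480
Q = 1712.8198 - 1081.5480 = 631.2718

631.2718 units


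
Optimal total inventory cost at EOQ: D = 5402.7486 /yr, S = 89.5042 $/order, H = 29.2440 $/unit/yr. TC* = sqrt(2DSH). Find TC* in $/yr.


2*D*S*H = 28282965.6135
TC* = sqrt(28282965.6135) = 5318.1731

5318.1731 $/yr


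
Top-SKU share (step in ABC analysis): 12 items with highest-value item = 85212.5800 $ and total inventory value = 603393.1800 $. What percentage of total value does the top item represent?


Top item = 85212.5800
Total = 603393.1800
Percentage = 85212.5800 / 603393.1800 * 100 = 14.1222

14.1222%


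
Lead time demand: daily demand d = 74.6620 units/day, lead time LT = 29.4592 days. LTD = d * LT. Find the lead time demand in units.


LTD = 74.6620 * 29.4592 = 2199.4828

2199.4828 units


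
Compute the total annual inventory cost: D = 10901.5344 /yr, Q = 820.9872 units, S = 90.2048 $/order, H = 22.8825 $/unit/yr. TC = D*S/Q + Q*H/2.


Ordering cost = D*S/Q = 1197.7906
Holding cost = Q*H/2 = 9393.1198
TC = 1197.7906 + 9393.1198 = 10590.9104

10590.9104 $/yr


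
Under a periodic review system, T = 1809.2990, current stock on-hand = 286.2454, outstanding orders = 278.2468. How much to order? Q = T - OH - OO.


Inventory position = OH + OO = 286.2454 + 278.2468 = 564.4922
Q = 1809.2990 - 564.4922 = 1244.8068

1244.8068 units


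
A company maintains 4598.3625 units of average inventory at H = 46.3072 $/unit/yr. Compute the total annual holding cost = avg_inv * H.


Cost = 4598.3625 * 46.3072 = 212937.2920

212937.2920 $/yr


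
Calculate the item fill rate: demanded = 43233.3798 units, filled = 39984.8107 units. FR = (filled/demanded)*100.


FR = 39984.8107 / 43233.3798 * 100 = 92.4860

92.4860%


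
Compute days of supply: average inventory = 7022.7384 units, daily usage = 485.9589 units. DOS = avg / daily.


DOS = 7022.7384 / 485.9589 = 14.4513

14.4513 days


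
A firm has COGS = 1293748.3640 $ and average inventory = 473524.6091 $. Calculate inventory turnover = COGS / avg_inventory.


Turnover = 1293748.3640 / 473524.6091 = 2.7322

2.7322


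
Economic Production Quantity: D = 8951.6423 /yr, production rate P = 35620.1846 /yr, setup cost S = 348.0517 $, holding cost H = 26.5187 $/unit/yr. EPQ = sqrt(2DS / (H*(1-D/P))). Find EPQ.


1 - D/P = 1 - 0.2513 = 0.7487
H*(1-D/P) = 19.8543
2DS = 6231268.6406
EPQ = sqrt(313849.2770) = 560.2225

560.2225 units


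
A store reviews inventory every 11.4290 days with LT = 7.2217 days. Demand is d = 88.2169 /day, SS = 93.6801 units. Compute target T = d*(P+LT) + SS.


P + LT = 18.6507
d*(P+LT) = 88.2169 * 18.6507 = 1645.3069
T = 1645.3069 + 93.6801 = 1738.9870

1738.9870 units


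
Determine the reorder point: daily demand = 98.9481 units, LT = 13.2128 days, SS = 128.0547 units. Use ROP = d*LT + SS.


d*LT = 98.9481 * 13.2128 = 1307.3815
ROP = 1307.3815 + 128.0547 = 1435.4362

1435.4362 units


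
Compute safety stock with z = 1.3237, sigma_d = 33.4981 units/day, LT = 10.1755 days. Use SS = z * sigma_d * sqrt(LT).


sqrt(LT) = sqrt(10.1755) = 3.1899
SS = 1.3237 * 33.4981 * 3.1899 = 141.4450

141.4450 units


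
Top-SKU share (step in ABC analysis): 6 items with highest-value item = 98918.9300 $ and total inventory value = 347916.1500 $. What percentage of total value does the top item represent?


Top item = 98918.9300
Total = 347916.1500
Percentage = 98918.9300 / 347916.1500 * 100 = 28.4318

28.4318%


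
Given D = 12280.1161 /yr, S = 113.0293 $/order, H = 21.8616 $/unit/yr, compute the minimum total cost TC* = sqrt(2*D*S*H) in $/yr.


2*D*S*H = 60688366.7968
TC* = sqrt(60688366.7968) = 7790.2739

7790.2739 $/yr


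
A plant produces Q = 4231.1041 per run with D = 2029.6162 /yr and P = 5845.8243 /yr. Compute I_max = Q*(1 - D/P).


D/P = 0.3472
1 - D/P = 0.6528
I_max = 4231.1041 * 0.6528 = 2762.1038

2762.1038 units


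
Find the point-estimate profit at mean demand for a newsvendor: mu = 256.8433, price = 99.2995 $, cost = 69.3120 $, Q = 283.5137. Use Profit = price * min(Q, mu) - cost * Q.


Sales at mu = min(283.5137, 256.8433) = 256.8433
Revenue = 99.2995 * 256.8433 = 25504.4113
Total cost = 69.3120 * 283.5137 = 19650.9016
Profit = 25504.4113 - 19650.9016 = 5853.5097

5853.5097 $


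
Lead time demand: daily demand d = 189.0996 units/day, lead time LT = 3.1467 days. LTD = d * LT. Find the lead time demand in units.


LTD = 189.0996 * 3.1467 = 595.0397

595.0397 units


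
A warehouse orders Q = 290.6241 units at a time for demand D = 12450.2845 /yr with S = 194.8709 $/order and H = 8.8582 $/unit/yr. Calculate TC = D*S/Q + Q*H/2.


Ordering cost = D*S/Q = 8348.2345
Holding cost = Q*H/2 = 1287.2032
TC = 8348.2345 + 1287.2032 = 9635.4377

9635.4377 $/yr


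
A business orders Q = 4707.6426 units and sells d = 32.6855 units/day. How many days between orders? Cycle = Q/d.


Cycle = 4707.6426 / 32.6855 = 144.0285

144.0285 days


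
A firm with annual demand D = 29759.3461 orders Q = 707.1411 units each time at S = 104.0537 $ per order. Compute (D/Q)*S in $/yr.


Number of orders = D/Q = 42.0840
Cost = 42.0840 * 104.0537 = 4378.9989

4378.9989 $/yr


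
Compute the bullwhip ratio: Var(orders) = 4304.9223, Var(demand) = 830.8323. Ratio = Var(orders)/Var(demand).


BW = 4304.9223 / 830.8323 = 5.1815

5.1815


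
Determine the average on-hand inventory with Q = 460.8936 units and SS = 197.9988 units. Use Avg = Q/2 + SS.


Q/2 = 230.4468
Avg = 230.4468 + 197.9988 = 428.4456

428.4456 units


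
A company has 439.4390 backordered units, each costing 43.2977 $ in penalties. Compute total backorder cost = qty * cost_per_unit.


Total = 439.4390 * 43.2977 = 19026.6980

19026.6980 $


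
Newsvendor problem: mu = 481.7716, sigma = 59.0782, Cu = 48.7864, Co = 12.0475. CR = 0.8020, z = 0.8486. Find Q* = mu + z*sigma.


CR = Cu/(Cu+Co) = 48.7864/(48.7864+12.0475) = 0.8020
z = 0.8486
Q* = 481.7716 + 0.8486 * 59.0782 = 531.9054

531.9054 units


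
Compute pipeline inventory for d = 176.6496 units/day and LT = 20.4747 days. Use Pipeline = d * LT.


Pipeline = 176.6496 * 20.4747 = 3616.8476

3616.8476 units


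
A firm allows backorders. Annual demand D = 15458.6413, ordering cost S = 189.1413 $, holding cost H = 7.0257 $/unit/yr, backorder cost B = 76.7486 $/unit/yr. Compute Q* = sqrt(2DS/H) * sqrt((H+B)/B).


sqrt(2DS/H) = 912.3239
sqrt((H+B)/B) = 1.0448
Q* = 912.3239 * 1.0448 = 953.1675

953.1675 units


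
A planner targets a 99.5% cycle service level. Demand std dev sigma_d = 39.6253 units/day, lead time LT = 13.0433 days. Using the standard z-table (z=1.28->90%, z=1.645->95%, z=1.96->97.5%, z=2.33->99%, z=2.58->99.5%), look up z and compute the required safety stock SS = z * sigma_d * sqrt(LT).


From the table, SL = 99.5% corresponds to z = 2.58
sqrt(LT) = sqrt(13.0433) = 3.6116
SS = 2.58 * 39.6253 * 3.6116 = 369.2207

369.2207 units


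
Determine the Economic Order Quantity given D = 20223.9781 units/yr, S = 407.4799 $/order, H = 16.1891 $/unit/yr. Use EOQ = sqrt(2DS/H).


2*D*S = 2 * 20223.9781 * 407.4799 = 16481729.1476
2*D*S/H = 1018075.6897
EOQ = sqrt(1018075.6897) = 1008.9974

1008.9974 units


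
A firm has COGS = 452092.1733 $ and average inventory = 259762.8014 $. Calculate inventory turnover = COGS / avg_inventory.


Turnover = 452092.1733 / 259762.8014 = 1.7404

1.7404


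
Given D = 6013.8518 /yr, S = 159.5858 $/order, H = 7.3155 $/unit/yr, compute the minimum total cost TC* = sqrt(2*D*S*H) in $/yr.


2*D*S*H = 14041741.6044
TC* = sqrt(14041741.6044) = 3747.2312

3747.2312 $/yr


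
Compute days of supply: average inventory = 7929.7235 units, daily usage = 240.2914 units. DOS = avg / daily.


DOS = 7929.7235 / 240.2914 = 33.0004

33.0004 days


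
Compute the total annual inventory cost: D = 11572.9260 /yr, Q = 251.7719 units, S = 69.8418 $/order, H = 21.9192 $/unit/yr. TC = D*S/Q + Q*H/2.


Ordering cost = D*S/Q = 3210.3423
Holding cost = Q*H/2 = 2759.3193
TC = 3210.3423 + 2759.3193 = 5969.6616

5969.6616 $/yr


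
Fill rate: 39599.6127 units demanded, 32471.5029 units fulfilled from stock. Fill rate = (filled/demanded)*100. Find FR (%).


FR = 32471.5029 / 39599.6127 * 100 = 81.9995

81.9995%


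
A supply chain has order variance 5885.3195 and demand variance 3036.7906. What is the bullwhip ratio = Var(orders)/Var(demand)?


BW = 5885.3195 / 3036.7906 = 1.9380

1.9380


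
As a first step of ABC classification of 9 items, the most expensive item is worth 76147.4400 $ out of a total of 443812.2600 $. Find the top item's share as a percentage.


Top item = 76147.4400
Total = 443812.2600
Percentage = 76147.4400 / 443812.2600 * 100 = 17.1576

17.1576%


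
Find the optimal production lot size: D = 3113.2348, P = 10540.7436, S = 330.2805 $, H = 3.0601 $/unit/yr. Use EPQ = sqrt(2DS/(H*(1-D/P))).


1 - D/P = 1 - 0.2954 = 0.7046
H*(1-D/P) = 2.1563
2DS = 2056481.4927
EPQ = sqrt(953712.0303) = 976.5818

976.5818 units


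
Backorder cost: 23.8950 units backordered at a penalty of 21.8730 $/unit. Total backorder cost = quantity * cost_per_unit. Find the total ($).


Total = 23.8950 * 21.8730 = 522.6553

522.6553 $


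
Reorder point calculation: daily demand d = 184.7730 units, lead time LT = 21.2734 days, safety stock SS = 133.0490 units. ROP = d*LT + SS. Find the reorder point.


d*LT = 184.7730 * 21.2734 = 3930.7499
ROP = 3930.7499 + 133.0490 = 4063.7989

4063.7989 units


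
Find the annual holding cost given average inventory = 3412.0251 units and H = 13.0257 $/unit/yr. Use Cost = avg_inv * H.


Cost = 3412.0251 * 13.0257 = 44444.0153

44444.0153 $/yr


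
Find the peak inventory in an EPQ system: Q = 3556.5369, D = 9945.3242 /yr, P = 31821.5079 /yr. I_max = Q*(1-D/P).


D/P = 0.3125
1 - D/P = 0.6875
I_max = 3556.5369 * 0.6875 = 2444.9958

2444.9958 units


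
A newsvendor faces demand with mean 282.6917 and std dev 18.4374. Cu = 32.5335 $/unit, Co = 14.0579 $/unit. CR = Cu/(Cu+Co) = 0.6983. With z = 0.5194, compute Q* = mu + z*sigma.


CR = Cu/(Cu+Co) = 32.5335/(32.5335+14.0579) = 0.6983
z = 0.5194
Q* = 282.6917 + 0.5194 * 18.4374 = 292.2681

292.2681 units


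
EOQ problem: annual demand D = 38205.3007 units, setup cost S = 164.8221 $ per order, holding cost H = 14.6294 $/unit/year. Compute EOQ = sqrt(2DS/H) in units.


2*D*S = 2 * 38205.3007 * 164.8221 = 12594155.7850
2*D*S/H = 860879.8573
EOQ = sqrt(860879.8573) = 927.8361

927.8361 units


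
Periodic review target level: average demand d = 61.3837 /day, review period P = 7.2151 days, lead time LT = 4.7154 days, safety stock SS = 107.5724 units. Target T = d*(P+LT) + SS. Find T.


P + LT = 11.9305
d*(P+LT) = 61.3837 * 11.9305 = 732.3382
T = 732.3382 + 107.5724 = 839.9106

839.9106 units


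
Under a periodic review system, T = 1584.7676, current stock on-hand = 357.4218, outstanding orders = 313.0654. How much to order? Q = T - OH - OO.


Inventory position = OH + OO = 357.4218 + 313.0654 = 670.4872
Q = 1584.7676 - 670.4872 = 914.2804

914.2804 units


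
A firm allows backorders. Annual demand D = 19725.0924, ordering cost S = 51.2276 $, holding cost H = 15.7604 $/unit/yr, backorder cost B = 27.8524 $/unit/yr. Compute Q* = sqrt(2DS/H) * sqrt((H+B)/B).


sqrt(2DS/H) = 358.0906
sqrt((H+B)/B) = 1.2513
Q* = 358.0906 * 1.2513 = 448.0934

448.0934 units


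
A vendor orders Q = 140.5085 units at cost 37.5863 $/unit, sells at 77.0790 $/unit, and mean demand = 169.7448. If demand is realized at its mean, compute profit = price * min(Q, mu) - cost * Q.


Sales at mu = min(140.5085, 169.7448) = 140.5085
Revenue = 77.0790 * 140.5085 = 10830.2547
Total cost = 37.5863 * 140.5085 = 5281.1946
Profit = 10830.2547 - 5281.1946 = 5549.0600

5549.0600 $


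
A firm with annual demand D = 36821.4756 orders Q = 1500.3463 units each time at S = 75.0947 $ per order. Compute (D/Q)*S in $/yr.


Number of orders = D/Q = 24.5420
Cost = 24.5420 * 75.0947 = 1842.9730

1842.9730 $/yr


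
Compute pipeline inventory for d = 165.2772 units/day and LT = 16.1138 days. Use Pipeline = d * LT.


Pipeline = 165.2772 * 16.1138 = 2663.2437

2663.2437 units


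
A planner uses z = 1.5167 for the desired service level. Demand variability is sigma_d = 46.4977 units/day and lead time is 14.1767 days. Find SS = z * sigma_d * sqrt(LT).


sqrt(LT) = sqrt(14.1767) = 3.7652
SS = 1.5167 * 46.4977 * 3.7652 = 265.5331

265.5331 units


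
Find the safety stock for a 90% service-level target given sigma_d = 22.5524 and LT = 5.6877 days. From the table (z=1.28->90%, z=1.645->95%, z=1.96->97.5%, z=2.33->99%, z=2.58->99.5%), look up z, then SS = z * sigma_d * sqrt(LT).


From the table, SL = 90% corresponds to z = 1.28
sqrt(LT) = sqrt(5.6877) = 2.3849
SS = 1.28 * 22.5524 * 2.3849 = 68.8448

68.8448 units


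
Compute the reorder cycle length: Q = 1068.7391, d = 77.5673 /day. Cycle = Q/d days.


Cycle = 1068.7391 / 77.5673 = 13.7782

13.7782 days


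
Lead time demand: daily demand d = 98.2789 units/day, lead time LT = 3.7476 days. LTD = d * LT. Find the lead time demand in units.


LTD = 98.2789 * 3.7476 = 368.3100

368.3100 units


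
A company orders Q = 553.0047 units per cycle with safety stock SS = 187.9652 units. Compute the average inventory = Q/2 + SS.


Q/2 = 276.5023
Avg = 276.5023 + 187.9652 = 464.4675

464.4675 units


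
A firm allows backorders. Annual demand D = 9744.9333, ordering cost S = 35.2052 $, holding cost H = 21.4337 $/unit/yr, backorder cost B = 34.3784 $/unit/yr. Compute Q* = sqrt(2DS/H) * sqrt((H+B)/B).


sqrt(2DS/H) = 178.9202
sqrt((H+B)/B) = 1.2742
Q* = 178.9202 * 1.2742 = 227.9715

227.9715 units


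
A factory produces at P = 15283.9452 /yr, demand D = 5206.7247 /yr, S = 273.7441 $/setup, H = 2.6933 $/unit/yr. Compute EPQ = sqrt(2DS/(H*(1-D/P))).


1 - D/P = 1 - 0.3407 = 0.6593
H*(1-D/P) = 1.7758
2DS = 2850620.3339
EPQ = sqrt(1605274.6888) = 1266.9944

1266.9944 units


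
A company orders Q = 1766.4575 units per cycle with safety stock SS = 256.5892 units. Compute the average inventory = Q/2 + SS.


Q/2 = 883.2287
Avg = 883.2287 + 256.5892 = 1139.8180

1139.8180 units


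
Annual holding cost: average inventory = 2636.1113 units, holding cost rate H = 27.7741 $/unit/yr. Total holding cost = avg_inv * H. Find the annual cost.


Cost = 2636.1113 * 27.7741 = 73215.6189

73215.6189 $/yr


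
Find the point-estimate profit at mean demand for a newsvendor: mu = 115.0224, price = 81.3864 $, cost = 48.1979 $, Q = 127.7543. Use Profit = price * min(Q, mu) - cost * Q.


Sales at mu = min(127.7543, 115.0224) = 115.0224
Revenue = 81.3864 * 115.0224 = 9361.2591
Total cost = 48.1979 * 127.7543 = 6157.4890
Profit = 9361.2591 - 6157.4890 = 3203.7701

3203.7701 $


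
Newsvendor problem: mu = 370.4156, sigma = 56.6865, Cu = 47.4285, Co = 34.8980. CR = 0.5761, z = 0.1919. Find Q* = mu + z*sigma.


CR = Cu/(Cu+Co) = 47.4285/(47.4285+34.8980) = 0.5761
z = 0.1919
Q* = 370.4156 + 0.1919 * 56.6865 = 381.2937

381.2937 units


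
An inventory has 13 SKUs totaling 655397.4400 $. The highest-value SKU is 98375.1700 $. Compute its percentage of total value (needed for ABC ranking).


Top item = 98375.1700
Total = 655397.4400
Percentage = 98375.1700 / 655397.4400 * 100 = 15.0100

15.0100%


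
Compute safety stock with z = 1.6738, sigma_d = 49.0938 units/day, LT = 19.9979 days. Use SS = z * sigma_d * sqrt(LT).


sqrt(LT) = sqrt(19.9979) = 4.4719
SS = 1.6738 * 49.0938 * 4.4719 = 367.4704

367.4704 units


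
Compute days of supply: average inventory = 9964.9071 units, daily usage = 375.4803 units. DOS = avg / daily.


DOS = 9964.9071 / 375.4803 = 26.5391

26.5391 days


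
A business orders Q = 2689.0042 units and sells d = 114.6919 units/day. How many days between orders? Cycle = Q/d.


Cycle = 2689.0042 / 114.6919 = 23.4455

23.4455 days


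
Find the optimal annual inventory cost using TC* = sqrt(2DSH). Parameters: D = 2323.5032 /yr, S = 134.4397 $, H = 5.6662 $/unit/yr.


2*D*S*H = 3539913.9494
TC* = sqrt(3539913.9494) = 1881.4659

1881.4659 $/yr


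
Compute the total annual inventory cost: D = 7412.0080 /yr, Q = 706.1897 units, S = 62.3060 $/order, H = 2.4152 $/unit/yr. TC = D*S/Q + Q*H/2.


Ordering cost = D*S/Q = 653.9497
Holding cost = Q*H/2 = 852.7947
TC = 653.9497 + 852.7947 = 1506.7444

1506.7444 $/yr
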